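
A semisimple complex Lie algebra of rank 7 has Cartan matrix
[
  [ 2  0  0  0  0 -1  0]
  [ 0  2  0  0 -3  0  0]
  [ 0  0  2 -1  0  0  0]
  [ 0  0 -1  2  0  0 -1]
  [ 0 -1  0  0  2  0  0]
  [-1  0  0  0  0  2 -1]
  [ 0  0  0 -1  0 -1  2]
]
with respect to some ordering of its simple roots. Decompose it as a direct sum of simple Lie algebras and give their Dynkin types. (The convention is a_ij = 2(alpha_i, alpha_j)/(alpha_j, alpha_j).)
A_5 ⊕ G_2

The diagram associated to this matrix has two connected components: the simple roots {alpha_1, alpha_3, alpha_4, alpha_6, alpha_7} form a chain of 5 nodes with single edges (A_5), and {alpha_2, alpha_5} form two nodes joined by a triple edge (G_2). A semisimple Lie algebra decomposes uniquely as the direct sum of simple ideals, one per connected component of its Dynkin diagram, so g ≅ A_5 ⊕ G_2 (dimension 35 + 14 = 49).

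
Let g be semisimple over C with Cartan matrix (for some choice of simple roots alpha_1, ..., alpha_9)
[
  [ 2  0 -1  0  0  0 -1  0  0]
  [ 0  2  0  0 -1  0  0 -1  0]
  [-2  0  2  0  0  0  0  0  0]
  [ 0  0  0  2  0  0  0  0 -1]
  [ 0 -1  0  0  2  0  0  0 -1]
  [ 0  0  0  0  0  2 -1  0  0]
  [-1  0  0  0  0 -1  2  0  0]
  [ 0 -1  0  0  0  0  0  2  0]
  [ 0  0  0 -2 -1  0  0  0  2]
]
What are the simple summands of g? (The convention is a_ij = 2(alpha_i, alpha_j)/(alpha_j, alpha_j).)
B_5 + C_4

The diagram associated to this matrix has two connected components: the simple roots {alpha_2, alpha_4, alpha_5, alpha_8, alpha_9} form a chain of 5 nodes with a double edge at one end; the terminal node there is the unique short simple root (B_5), and {alpha_1, alpha_3, alpha_6, alpha_7} form a chain of 4 nodes with a double edge at one end; the terminal node there is the unique long simple root (C_4). A semisimple Lie algebra decomposes uniquely as the direct sum of simple ideals, one per connected component of its Dynkin diagram, so g ≅ B_5 ⊕ C_4 (dimension 55 + 36 = 91).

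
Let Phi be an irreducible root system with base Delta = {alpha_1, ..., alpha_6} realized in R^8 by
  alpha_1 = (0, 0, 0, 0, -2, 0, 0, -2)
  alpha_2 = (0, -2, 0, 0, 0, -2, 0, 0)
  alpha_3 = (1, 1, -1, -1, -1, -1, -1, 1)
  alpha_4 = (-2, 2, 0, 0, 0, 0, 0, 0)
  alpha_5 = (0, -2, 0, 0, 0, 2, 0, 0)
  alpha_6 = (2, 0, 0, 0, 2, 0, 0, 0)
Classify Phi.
E_6

Compute the Cartan integers a_ij = 2(alpha_i, alpha_j)/(alpha_j, alpha_j); the resulting 6x6 Cartan matrix is
[[2, 0, 0, 0, 0, -1], [0, 2, 0, -1, 0, 0], [0, 0, 2, 0, -1, 0], [0, -1, 0, 2, -1, -1], [0, 0, -1, -1, 2, 0], [-1, 0, 0, -1, 0, 2]].
All simple roots have the same length, so the diagram is simply laced. The associated Dynkin diagram is a chain of 5 nodes with one extra node attached to the third node from one end (E_6), so the type is E_6.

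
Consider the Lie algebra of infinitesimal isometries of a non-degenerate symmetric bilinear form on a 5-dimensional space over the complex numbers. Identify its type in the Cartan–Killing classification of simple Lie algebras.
B2

This is so(5) with 5 odd, which has dimension 5(5-1)/2 = 10 and rank (5-1)/2 = 2. In the classification of classical Lie algebras, the orthogonal algebra so(2n+1) in an odd number of variables has type B_n; here n = 2, so the Dynkin diagram is a chain of 2 nodes with a double edge at one end; the terminal node there is the unique short simple root (B_2). Hence the type is B_2.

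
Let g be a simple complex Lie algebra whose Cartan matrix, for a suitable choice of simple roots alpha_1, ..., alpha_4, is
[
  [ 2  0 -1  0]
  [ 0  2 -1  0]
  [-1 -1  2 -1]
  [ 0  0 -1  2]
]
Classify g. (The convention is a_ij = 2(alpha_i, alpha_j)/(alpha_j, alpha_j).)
The matrix has rank 4 with 2's on the diagonal. Reading the off-diagonal entries as Dynkin edges (a single edge where a_ij = a_ji = -1; a double or triple edge where a_ij * a_ji = 2 or 3), the diagram is a chain of 2 nodes with a fork of two nodes at one end (D_4). One simple-root ordering that puts it in standard form is (alpha_2, alpha_3, alpha_1, alpha_4). So the algebra is type D_4, i.e. so(8).

D_4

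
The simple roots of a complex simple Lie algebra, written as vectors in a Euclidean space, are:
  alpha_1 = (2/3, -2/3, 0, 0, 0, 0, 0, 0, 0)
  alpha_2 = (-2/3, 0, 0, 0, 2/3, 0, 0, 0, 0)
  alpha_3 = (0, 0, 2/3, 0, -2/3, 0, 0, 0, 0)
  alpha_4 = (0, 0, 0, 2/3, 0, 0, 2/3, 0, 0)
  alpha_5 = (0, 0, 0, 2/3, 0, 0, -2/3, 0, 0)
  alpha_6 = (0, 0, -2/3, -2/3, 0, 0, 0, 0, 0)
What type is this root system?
Compute the Cartan integers a_ij = 2(alpha_i, alpha_j)/(alpha_j, alpha_j); the resulting 6x6 Cartan matrix is
[[2, -1, 0, 0, 0, 0], [-1, 2, -1, 0, 0, 0], [0, -1, 2, 0, 0, -1], [0, 0, 0, 2, 0, -1], [0, 0, 0, 0, 2, -1], [0, 0, -1, -1, -1, 2]].
All simple roots have the same length, so the diagram is simply laced. The associated Dynkin diagram is a chain of 4 nodes with a fork of two nodes at one end (D_6), so the type is D_6 (the algebra so(12)).

D_6 (so(12))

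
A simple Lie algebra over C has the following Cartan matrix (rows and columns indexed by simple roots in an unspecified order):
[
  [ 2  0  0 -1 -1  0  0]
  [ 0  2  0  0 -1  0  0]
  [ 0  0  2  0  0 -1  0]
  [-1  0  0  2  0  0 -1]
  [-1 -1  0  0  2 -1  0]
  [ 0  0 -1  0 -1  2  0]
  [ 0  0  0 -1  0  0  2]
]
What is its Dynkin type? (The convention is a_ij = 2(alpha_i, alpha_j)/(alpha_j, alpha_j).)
type E_7

The matrix has rank 7 with 2's on the diagonal. Reading the off-diagonal entries as Dynkin edges (a single edge where a_ij = a_ji = -1; a double or triple edge where a_ij * a_ji = 2 or 3), the diagram is a chain of 6 nodes with one extra node attached to the third node from one end (E_7). One simple-root ordering that puts it in standard form is (alpha_3, alpha_2, alpha_6, alpha_5, alpha_1, alpha_4, alpha_7). So the algebra is type E_7.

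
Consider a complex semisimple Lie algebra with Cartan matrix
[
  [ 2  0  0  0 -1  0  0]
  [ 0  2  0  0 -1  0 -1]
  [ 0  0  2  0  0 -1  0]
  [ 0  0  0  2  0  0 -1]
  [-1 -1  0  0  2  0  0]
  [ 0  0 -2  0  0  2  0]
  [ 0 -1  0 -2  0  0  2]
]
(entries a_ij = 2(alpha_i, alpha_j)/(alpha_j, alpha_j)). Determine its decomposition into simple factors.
The diagram associated to this matrix has two connected components: the simple roots {alpha_3, alpha_6} form a chain of 2 nodes with a double edge at one end; the terminal node there is the unique short simple root (B_2), and {alpha_1, alpha_2, alpha_4, alpha_5, alpha_7} form a chain of 5 nodes with a double edge at one end; the terminal node there is the unique short simple root (B_5). A semisimple Lie algebra decomposes uniquely as the direct sum of simple ideals, one per connected component of its Dynkin diagram, so g ≅ B_2 ⊕ B_5 (dimension 10 + 55 = 65).

B2 + B5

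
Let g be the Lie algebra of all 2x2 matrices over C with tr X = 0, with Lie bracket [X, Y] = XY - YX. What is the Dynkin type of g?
type A_1

This is sl(2), which has dimension 2^2 - 1 = 3 and rank 2 - 1 = 1 (a Cartan subalgebra is the diagonal traceless matrices). In the classification of classical Lie algebras, the special linear algebra sl(n+1) has type A_n; here n = 1, so the Dynkin diagram is a chain of 1 nodes with single edges (A_1). Hence the type is A_1.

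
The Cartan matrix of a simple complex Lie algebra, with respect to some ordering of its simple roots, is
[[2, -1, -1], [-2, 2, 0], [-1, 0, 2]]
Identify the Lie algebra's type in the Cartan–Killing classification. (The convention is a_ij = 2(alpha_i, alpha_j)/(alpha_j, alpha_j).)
C_3

The matrix has rank 3 with 2's on the diagonal. Reading the off-diagonal entries as Dynkin edges (a single edge where a_ij = a_ji = -1; a double or triple edge where a_ij * a_ji = 2 or 3), the diagram is a chain of 3 nodes with a double edge at one end; the terminal node there is the unique long simple root (C_3). One simple-root ordering that puts it in standard form is (alpha_3, alpha_1, alpha_2). So the algebra is type C_3, i.e. sp(6).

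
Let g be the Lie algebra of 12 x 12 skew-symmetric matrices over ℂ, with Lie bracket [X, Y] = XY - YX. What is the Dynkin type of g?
type D_6

This is so(12) with 12 even, which has dimension 12(12-1)/2 = 66 and rank 12/2 = 6. In the classification of classical Lie algebras, the orthogonal algebra so(2n) in an even number of variables has type D_n; here n = 6, so the Dynkin diagram is a chain of 4 nodes with a fork of two nodes at one end (D_6). Hence the type is D_6.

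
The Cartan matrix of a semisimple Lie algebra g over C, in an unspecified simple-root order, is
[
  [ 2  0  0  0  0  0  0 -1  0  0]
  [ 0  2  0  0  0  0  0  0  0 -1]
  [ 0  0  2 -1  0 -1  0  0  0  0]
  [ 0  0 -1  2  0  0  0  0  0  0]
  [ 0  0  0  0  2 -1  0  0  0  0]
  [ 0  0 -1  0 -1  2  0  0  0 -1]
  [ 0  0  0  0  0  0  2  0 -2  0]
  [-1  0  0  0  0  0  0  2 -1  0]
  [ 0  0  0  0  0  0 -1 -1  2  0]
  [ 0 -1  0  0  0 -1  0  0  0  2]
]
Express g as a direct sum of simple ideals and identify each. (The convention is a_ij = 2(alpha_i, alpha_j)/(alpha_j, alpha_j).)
The diagram associated to this matrix has two connected components: the simple roots {alpha_1, alpha_7, alpha_8, alpha_9} form a chain of 4 nodes with a double edge at one end; the terminal node there is the unique long simple root (C_4), and {alpha_2, alpha_3, alpha_4, alpha_5, alpha_6, alpha_10} form a chain of 5 nodes with one extra node attached to the third node from one end (E_6). A semisimple Lie algebra decomposes uniquely as the direct sum of simple ideals, one per connected component of its Dynkin diagram, so g ≅ C_4 ⊕ E_6 (dimension 36 + 78 = 114).

type C_4 + type E_6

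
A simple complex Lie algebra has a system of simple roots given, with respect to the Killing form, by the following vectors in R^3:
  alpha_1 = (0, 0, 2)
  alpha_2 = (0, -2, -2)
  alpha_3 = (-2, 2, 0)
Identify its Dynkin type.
Compute the Cartan integers a_ij = 2(alpha_i, alpha_j)/(alpha_j, alpha_j); the resulting 3x3 Cartan matrix is
[[2, -1, 0], [-2, 2, -1], [0, -1, 2]].
The roots have two lengths (squared-length ratio 2:1); the short ones are alpha_{1}. The associated Dynkin diagram is a chain of 3 nodes with a double edge at one end; the terminal node there is the unique short simple root (B_3), so the type is B_3 (the algebra so(7)).

B_3 (so(7))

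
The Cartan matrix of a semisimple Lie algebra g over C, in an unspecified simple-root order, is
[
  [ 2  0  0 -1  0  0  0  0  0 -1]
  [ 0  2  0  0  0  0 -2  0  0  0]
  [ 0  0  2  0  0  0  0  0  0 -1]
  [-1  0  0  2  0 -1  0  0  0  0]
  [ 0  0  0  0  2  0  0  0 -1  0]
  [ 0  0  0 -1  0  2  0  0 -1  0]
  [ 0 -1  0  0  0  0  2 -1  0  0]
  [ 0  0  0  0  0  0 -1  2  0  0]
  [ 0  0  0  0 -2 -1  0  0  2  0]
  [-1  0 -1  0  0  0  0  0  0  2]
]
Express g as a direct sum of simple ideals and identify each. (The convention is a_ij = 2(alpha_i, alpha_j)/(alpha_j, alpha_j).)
B7 ⊕ C3

The diagram associated to this matrix has two connected components: the simple roots {alpha_1, alpha_3, alpha_4, alpha_5, alpha_6, alpha_9, alpha_10} form a chain of 7 nodes with a double edge at one end; the terminal node there is the unique short simple root (B_7), and {alpha_2, alpha_7, alpha_8} form a chain of 3 nodes with a double edge at one end; the terminal node there is the unique long simple root (C_3). A semisimple Lie algebra decomposes uniquely as the direct sum of simple ideals, one per connected component of its Dynkin diagram, so g ≅ B_7 ⊕ C_3 (dimension 105 + 21 = 126).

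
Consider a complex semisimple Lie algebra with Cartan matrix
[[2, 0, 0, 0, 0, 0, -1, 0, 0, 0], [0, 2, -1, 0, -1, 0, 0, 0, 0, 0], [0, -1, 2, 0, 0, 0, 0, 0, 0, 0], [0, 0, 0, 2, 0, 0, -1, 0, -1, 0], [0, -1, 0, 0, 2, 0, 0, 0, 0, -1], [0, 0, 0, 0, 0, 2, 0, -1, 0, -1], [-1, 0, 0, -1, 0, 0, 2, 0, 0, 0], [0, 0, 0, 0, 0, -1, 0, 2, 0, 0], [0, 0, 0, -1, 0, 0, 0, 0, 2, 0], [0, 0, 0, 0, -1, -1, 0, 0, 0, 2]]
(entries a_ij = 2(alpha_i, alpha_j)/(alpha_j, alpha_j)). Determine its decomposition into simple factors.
The diagram associated to this matrix has two connected components: the simple roots {alpha_1, alpha_4, alpha_7, alpha_9} form a chain of 4 nodes with single edges (A_4), and {alpha_2, alpha_3, alpha_5, alpha_6, alpha_8, alpha_10} form a chain of 6 nodes with single edges (A_6). A semisimple Lie algebra decomposes uniquely as the direct sum of simple ideals, one per connected component of its Dynkin diagram, so g ≅ A_4 ⊕ A_6 (dimension 24 + 48 = 72).

A_4 (sl(5)) + A_6 (sl(7))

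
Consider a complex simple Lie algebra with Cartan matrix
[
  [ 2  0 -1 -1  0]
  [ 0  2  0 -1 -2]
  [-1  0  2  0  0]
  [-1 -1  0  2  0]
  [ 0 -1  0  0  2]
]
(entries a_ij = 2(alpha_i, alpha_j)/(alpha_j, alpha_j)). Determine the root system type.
The matrix has rank 5 with 2's on the diagonal. Reading the off-diagonal entries as Dynkin edges (a single edge where a_ij = a_ji = -1; a double or triple edge where a_ij * a_ji = 2 or 3), the diagram is a chain of 5 nodes with a double edge at one end; the terminal node there is the unique short simple root (B_5). One simple-root ordering that puts it in standard form is (alpha_3, alpha_1, alpha_4, alpha_2, alpha_5). So the algebra is type B_5, i.e. so(11).

B_5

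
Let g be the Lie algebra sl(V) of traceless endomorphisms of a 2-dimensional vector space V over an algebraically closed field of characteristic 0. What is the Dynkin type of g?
type A_1

This is sl(2), which has dimension 2^2 - 1 = 3 and rank 2 - 1 = 1 (a Cartan subalgebra is the diagonal traceless matrices). In the classification of classical Lie algebras, the special linear algebra sl(n+1) has type A_n; here n = 1, so the Dynkin diagram is a chain of 1 nodes with single edges (A_1). Hence the type is A_1.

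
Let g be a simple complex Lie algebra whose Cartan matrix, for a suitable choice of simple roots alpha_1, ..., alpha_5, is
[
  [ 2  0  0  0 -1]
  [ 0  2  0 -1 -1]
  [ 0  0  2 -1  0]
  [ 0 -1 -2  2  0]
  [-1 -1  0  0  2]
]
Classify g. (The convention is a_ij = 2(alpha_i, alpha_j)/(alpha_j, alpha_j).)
The matrix has rank 5 with 2's on the diagonal. Reading the off-diagonal entries as Dynkin edges (a single edge where a_ij = a_ji = -1; a double or triple edge where a_ij * a_ji = 2 or 3), the diagram is a chain of 5 nodes with a double edge at one end; the terminal node there is the unique short simple root (B_5). One simple-root ordering that puts it in standard form is (alpha_1, alpha_5, alpha_2, alpha_4, alpha_3). So the algebra is type B_5, i.e. so(11).

B_5 (so(11))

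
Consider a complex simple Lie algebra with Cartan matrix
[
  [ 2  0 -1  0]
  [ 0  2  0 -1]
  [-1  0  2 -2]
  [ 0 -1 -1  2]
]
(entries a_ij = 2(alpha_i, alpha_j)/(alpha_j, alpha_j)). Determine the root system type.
The matrix has rank 4 with 2's on the diagonal. Reading the off-diagonal entries as Dynkin edges (a single edge where a_ij = a_ji = -1; a double or triple edge where a_ij * a_ji = 2 or 3), the diagram is a chain of 4 nodes with a double edge between the middle two (F_4). One simple-root ordering that puts it in standard form is (alpha_1, alpha_3, alpha_4, alpha_2). So the algebra is type F_4.

F_4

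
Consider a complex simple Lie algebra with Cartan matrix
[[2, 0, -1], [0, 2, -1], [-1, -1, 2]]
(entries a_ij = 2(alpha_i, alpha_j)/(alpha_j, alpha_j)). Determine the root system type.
A_3 (sl(4))

The matrix has rank 3 with 2's on the diagonal. Reading the off-diagonal entries as Dynkin edges (a single edge where a_ij = a_ji = -1; a double or triple edge where a_ij * a_ji = 2 or 3), the diagram is a chain of 3 nodes with single edges (A_3). One simple-root ordering that puts it in standard form is (alpha_1, alpha_3, alpha_2). So the algebra is type A_3, i.e. sl(4).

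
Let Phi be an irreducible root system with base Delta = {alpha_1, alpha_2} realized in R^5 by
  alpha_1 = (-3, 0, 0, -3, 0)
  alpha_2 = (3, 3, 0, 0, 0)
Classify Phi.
A_2 (sl(3))

Compute the Cartan integers a_ij = 2(alpha_i, alpha_j)/(alpha_j, alpha_j); the resulting 2x2 Cartan matrix is
[[2, -1], [-1, 2]].
All simple roots have the same length, so the diagram is simply laced. The associated Dynkin diagram is a chain of 2 nodes with single edges (A_2), so the type is A_2 (the algebra sl(3)).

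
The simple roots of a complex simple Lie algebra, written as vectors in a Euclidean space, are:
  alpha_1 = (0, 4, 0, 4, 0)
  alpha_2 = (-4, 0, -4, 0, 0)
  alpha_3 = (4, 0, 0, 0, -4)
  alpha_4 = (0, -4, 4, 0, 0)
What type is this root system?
Compute the Cartan integers a_ij = 2(alpha_i, alpha_j)/(alpha_j, alpha_j); the resulting 4x4 Cartan matrix is
[[2, 0, 0, -1], [0, 2, -1, -1], [0, -1, 2, 0], [-1, -1, 0, 2]].
All simple roots have the same length, so the diagram is simply laced. The associated Dynkin diagram is a chain of 4 nodes with single edges (A_4), so the type is A_4 (the algebra sl(5)).

A_4 (sl(5))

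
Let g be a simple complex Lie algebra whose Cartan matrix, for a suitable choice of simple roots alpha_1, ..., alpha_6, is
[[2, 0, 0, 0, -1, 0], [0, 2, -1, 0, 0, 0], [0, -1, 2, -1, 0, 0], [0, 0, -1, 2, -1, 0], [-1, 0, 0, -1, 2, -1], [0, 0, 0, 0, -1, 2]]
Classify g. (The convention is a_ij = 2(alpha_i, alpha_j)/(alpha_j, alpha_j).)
The matrix has rank 6 with 2's on the diagonal. Reading the off-diagonal entries as Dynkin edges (a single edge where a_ij = a_ji = -1; a double or triple edge where a_ij * a_ji = 2 or 3), the diagram is a chain of 4 nodes with a fork of two nodes at one end (D_6). One simple-root ordering that puts it in standard form is (alpha_2, alpha_3, alpha_4, alpha_5, alpha_1, alpha_6). So the algebra is type D_6, i.e. so(12).

D_6 (so(12))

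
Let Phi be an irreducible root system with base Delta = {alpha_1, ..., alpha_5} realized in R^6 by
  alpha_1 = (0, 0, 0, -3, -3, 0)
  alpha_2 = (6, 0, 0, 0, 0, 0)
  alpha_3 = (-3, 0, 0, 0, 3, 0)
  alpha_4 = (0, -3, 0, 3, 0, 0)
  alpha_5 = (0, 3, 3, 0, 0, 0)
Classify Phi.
C_5 (sp(10))

Compute the Cartan integers a_ij = 2(alpha_i, alpha_j)/(alpha_j, alpha_j); the resulting 5x5 Cartan matrix is
[[2, 0, -1, -1, 0], [0, 2, -2, 0, 0], [-1, -1, 2, 0, 0], [-1, 0, 0, 2, -1], [0, 0, 0, -1, 2]].
The roots have two lengths (squared-length ratio 2:1); the short ones are alpha_{1,3,4,5}. The associated Dynkin diagram is a chain of 5 nodes with a double edge at one end; the terminal node there is the unique long simple root (C_5), so the type is C_5 (the algebra sp(10)).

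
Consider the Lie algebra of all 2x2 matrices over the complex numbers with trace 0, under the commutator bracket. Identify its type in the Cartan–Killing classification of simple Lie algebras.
A_1

This is sl(2), which has dimension 2^2 - 1 = 3 and rank 2 - 1 = 1 (a Cartan subalgebra is the diagonal traceless matrices). In the classification of classical Lie algebras, the special linear algebra sl(n+1) has type A_n; here n = 1, so the Dynkin diagram is a chain of 1 nodes with single edges (A_1). Hence the type is A_1.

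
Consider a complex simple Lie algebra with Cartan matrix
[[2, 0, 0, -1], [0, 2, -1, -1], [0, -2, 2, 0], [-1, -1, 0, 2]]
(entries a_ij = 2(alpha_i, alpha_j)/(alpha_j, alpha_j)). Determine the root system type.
The matrix has rank 4 with 2's on the diagonal. Reading the off-diagonal entries as Dynkin edges (a single edge where a_ij = a_ji = -1; a double or triple edge where a_ij * a_ji = 2 or 3), the diagram is a chain of 4 nodes with a double edge at one end; the terminal node there is the unique long simple root (C_4). One simple-root ordering that puts it in standard form is (alpha_1, alpha_4, alpha_2, alpha_3). So the algebra is type C_4, i.e. sp(8).

type C_4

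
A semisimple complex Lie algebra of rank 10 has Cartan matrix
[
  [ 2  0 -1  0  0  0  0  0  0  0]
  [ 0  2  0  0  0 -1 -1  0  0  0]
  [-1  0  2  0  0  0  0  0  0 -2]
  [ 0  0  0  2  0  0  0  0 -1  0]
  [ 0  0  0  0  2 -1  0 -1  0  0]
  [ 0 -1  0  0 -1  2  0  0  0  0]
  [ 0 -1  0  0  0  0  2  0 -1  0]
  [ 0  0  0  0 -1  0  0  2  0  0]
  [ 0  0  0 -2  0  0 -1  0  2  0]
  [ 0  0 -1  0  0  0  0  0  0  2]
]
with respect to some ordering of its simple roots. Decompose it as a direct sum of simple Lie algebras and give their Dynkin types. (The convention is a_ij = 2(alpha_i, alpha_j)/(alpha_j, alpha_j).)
B3 + B7

The diagram associated to this matrix has two connected components: the simple roots {alpha_1, alpha_3, alpha_10} form a chain of 3 nodes with a double edge at one end; the terminal node there is the unique short simple root (B_3), and {alpha_2, alpha_4, alpha_5, alpha_6, alpha_7, alpha_8, alpha_9} form a chain of 7 nodes with a double edge at one end; the terminal node there is the unique short simple root (B_7). A semisimple Lie algebra decomposes uniquely as the direct sum of simple ideals, one per connected component of its Dynkin diagram, so g ≅ B_3 ⊕ B_7 (dimension 21 + 105 = 126).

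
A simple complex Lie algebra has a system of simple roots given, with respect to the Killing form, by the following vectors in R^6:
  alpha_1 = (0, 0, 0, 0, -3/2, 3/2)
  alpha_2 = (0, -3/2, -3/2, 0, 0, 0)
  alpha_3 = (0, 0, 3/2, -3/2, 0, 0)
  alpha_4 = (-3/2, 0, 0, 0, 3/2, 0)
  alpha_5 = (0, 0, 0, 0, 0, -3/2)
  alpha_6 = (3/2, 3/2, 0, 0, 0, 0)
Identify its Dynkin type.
B_6 (so(13))

Compute the Cartan integers a_ij = 2(alpha_i, alpha_j)/(alpha_j, alpha_j); the resulting 6x6 Cartan matrix is
[[2, 0, 0, -1, -2, 0], [0, 2, -1, 0, 0, -1], [0, -1, 2, 0, 0, 0], [-1, 0, 0, 2, 0, -1], [-1, 0, 0, 0, 2, 0], [0, -1, 0, -1, 0, 2]].
The roots have two lengths (squared-length ratio 2:1); the short ones are alpha_{5}. The associated Dynkin diagram is a chain of 6 nodes with a double edge at one end; the terminal node there is the unique short simple root (B_6), so the type is B_6 (the algebra so(13)).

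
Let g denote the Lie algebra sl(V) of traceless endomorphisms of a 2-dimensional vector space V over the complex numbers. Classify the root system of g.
type A_1

This is sl(2), which has dimension 2^2 - 1 = 3 and rank 2 - 1 = 1 (a Cartan subalgebra is the diagonal traceless matrices). In the classification of classical Lie algebras, the special linear algebra sl(n+1) has type A_n; here n = 1, so the Dynkin diagram is a chain of 1 nodes with single edges (A_1). Hence the type is A_1.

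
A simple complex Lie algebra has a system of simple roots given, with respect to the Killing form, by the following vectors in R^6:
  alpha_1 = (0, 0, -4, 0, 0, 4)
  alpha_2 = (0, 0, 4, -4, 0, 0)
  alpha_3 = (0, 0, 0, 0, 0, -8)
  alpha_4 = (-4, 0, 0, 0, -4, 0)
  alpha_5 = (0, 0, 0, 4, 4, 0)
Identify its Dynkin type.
C_5

Compute the Cartan integers a_ij = 2(alpha_i, alpha_j)/(alpha_j, alpha_j); the resulting 5x5 Cartan matrix is
[[2, -1, -1, 0, 0], [-1, 2, 0, 0, -1], [-2, 0, 2, 0, 0], [0, 0, 0, 2, -1], [0, -1, 0, -1, 2]].
The roots have two lengths (squared-length ratio 2:1); the short ones are alpha_{1,2,4,5}. The associated Dynkin diagram is a chain of 5 nodes with a double edge at one end; the terminal node there is the unique long simple root (C_5), so the type is C_5 (the algebra sp(10)).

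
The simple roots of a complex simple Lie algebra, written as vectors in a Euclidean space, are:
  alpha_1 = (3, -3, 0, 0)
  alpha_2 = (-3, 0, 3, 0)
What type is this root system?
A_2

Compute the Cartan integers a_ij = 2(alpha_i, alpha_j)/(alpha_j, alpha_j); the resulting 2x2 Cartan matrix is
[[2, -1], [-1, 2]].
All simple roots have the same length, so the diagram is simply laced. The associated Dynkin diagram is a chain of 2 nodes with single edges (A_2), so the type is A_2 (the algebra sl(3)).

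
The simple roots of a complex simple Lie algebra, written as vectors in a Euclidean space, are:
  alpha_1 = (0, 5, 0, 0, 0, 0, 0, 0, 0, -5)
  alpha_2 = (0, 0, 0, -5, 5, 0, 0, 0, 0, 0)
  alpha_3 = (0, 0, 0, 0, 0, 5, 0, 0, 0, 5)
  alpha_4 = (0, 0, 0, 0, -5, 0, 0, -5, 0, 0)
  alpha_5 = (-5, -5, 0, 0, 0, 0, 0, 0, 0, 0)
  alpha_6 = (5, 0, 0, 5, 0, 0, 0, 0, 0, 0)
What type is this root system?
Compute the Cartan integers a_ij = 2(alpha_i, alpha_j)/(alpha_j, alpha_j); the resulting 6x6 Cartan matrix is
[[2, 0, -1, 0, -1, 0], [0, 2, 0, -1, 0, -1], [-1, 0, 2, 0, 0, 0], [0, -1, 0, 2, 0, 0], [-1, 0, 0, 0, 2, -1], [0, -1, 0, 0, -1, 2]].
All simple roots have the same length, so the diagram is simply laced. The associated Dynkin diagram is a chain of 6 nodes with single edges (A_6), so the type is A_6 (the algebra sl(7)).

A6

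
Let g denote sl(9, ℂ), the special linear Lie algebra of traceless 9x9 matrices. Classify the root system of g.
This is sl(9), which has dimension 9^2 - 1 = 80 and rank 9 - 1 = 8 (a Cartan subalgebra is the diagonal traceless matrices). In the classification of classical Lie algebras, the special linear algebra sl(n+1) has type A_n; here n = 8, so the Dynkin diagram is a chain of 8 nodes with single edges (A_8). Hence the type is A_8.

A_8 (sl(9))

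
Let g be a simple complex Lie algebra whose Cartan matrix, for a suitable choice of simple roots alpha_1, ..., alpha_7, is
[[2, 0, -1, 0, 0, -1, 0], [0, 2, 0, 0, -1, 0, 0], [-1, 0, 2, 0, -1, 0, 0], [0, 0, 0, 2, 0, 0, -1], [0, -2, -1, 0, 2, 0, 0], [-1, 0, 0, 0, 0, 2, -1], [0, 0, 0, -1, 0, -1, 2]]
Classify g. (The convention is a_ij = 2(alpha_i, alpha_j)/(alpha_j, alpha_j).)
The matrix has rank 7 with 2's on the diagonal. Reading the off-diagonal entries as Dynkin edges (a single edge where a_ij = a_ji = -1; a double or triple edge where a_ij * a_ji = 2 or 3), the diagram is a chain of 7 nodes with a double edge at one end; the terminal node there is the unique short simple root (B_7). One simple-root ordering that puts it in standard form is (alpha_4, alpha_7, alpha_6, alpha_1, alpha_3, alpha_5, alpha_2). So the algebra is type B_7, i.e. so(15).

B_7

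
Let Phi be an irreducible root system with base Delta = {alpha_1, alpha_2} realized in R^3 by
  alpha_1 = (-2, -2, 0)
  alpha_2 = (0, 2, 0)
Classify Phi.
Compute the Cartan integers a_ij = 2(alpha_i, alpha_j)/(alpha_j, alpha_j); the resulting 2x2 Cartan matrix is
[[2, -2], [-1, 2]].
The roots have two lengths (squared-length ratio 2:1); the short ones are alpha_{2}. The associated Dynkin diagram is a chain of 2 nodes with a double edge at one end; the terminal node there is the unique short simple root (B_2), so the type is B_2 (the algebra so(5)).

B2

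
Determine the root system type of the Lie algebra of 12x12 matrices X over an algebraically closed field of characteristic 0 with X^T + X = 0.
D_6

This is so(12) with 12 even, which has dimension 12(12-1)/2 = 66 and rank 12/2 = 6. In the classification of classical Lie algebras, the orthogonal algebra so(2n) in an even number of variables has type D_n; here n = 6, so the Dynkin diagram is a chain of 4 nodes with a fork of two nodes at one end (D_6). Hence the type is D_6.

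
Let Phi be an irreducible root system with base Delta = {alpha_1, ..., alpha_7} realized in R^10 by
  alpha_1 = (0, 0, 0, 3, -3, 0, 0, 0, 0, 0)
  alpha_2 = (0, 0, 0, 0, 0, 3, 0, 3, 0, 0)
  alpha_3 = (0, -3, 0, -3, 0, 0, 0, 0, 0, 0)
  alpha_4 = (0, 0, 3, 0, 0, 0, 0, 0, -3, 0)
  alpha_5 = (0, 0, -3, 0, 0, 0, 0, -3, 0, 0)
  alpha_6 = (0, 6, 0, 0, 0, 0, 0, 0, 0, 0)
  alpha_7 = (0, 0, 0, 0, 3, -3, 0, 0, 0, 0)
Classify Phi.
Compute the Cartan integers a_ij = 2(alpha_i, alpha_j)/(alpha_j, alpha_j); the resulting 7x7 Cartan matrix is
[[2, 0, -1, 0, 0, 0, -1], [0, 2, 0, 0, -1, 0, -1], [-1, 0, 2, 0, 0, -1, 0], [0, 0, 0, 2, -1, 0, 0], [0, -1, 0, -1, 2, 0, 0], [0, 0, -2, 0, 0, 2, 0], [-1, -1, 0, 0, 0, 0, 2]].
The roots have two lengths (squared-length ratio 2:1); the short ones are alpha_{1,2,3,4,5,7}. The associated Dynkin diagram is a chain of 7 nodes with a double edge at one end; the terminal node there is the unique long simple root (C_7), so the type is C_7 (the algebra sp(14)).

type C_7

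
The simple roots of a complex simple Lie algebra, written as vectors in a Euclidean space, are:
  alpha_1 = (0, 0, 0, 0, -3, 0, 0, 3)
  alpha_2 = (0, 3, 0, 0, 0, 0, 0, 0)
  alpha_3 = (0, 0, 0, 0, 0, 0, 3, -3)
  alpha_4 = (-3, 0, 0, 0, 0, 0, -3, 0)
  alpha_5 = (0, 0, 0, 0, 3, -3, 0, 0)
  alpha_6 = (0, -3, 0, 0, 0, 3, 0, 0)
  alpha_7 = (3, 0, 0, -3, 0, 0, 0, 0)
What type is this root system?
Compute the Cartan integers a_ij = 2(alpha_i, alpha_j)/(alpha_j, alpha_j); the resulting 7x7 Cartan matrix is
[[2, 0, -1, 0, -1, 0, 0], [0, 2, 0, 0, 0, -1, 0], [-1, 0, 2, -1, 0, 0, 0], [0, 0, -1, 2, 0, 0, -1], [-1, 0, 0, 0, 2, -1, 0], [0, -2, 0, 0, -1, 2, 0], [0, 0, 0, -1, 0, 0, 2]].
The roots have two lengths (squared-length ratio 2:1); the short ones are alpha_{2}. The associated Dynkin diagram is a chain of 7 nodes with a double edge at one end; the terminal node there is the unique short simple root (B_7), so the type is B_7 (the algebra so(15)).

B_7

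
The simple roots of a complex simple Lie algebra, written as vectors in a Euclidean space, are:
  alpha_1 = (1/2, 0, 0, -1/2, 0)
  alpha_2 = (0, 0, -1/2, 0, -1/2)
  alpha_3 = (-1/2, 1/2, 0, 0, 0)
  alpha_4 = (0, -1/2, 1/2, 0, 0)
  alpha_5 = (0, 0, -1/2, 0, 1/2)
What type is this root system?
Compute the Cartan integers a_ij = 2(alpha_i, alpha_j)/(alpha_j, alpha_j); the resulting 5x5 Cartan matrix is
[[2, 0, -1, 0, 0], [0, 2, 0, -1, 0], [-1, 0, 2, -1, 0], [0, -1, -1, 2, -1], [0, 0, 0, -1, 2]].
All simple roots have the same length, so the diagram is simply laced. The associated Dynkin diagram is a chain of 3 nodes with a fork of two nodes at one end (D_5), so the type is D_5 (the algebra so(10)).

D_5 (so(10))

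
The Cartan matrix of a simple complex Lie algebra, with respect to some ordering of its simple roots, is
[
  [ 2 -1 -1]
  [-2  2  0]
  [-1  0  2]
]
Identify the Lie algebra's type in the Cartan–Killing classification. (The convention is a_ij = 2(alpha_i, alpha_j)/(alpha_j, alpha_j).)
C_3

The matrix has rank 3 with 2's on the diagonal. Reading the off-diagonal entries as Dynkin edges (a single edge where a_ij = a_ji = -1; a double or triple edge where a_ij * a_ji = 2 or 3), the diagram is a chain of 3 nodes with a double edge at one end; the terminal node there is the unique long simple root (C_3). One simple-root ordering that puts it in standard form is (alpha_3, alpha_1, alpha_2). So the algebra is type C_3, i.e. sp(6).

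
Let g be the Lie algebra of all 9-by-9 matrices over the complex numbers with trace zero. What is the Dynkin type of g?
type A_8

This is sl(9), which has dimension 9^2 - 1 = 80 and rank 9 - 1 = 8 (a Cartan subalgebra is the diagonal traceless matrices). In the classification of classical Lie algebras, the special linear algebra sl(n+1) has type A_n; here n = 8, so the Dynkin diagram is a chain of 8 nodes with single edges (A_8). Hence the type is A_8.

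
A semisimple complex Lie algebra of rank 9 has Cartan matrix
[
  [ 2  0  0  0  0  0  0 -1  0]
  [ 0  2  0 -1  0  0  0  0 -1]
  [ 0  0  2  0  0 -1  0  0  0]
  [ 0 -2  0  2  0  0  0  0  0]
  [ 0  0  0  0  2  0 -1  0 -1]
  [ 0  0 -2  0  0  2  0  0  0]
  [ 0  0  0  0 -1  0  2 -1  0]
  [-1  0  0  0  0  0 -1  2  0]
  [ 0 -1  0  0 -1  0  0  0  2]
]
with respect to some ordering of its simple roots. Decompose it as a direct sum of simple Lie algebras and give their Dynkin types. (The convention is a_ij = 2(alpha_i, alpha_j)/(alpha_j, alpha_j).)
B_2 (so(5)) + C_7 (sp(14))

The diagram associated to this matrix has two connected components: the simple roots {alpha_3, alpha_6} form a chain of 2 nodes with a double edge at one end; the terminal node there is the unique short simple root (B_2), and {alpha_1, alpha_2, alpha_4, alpha_5, alpha_7, alpha_8, alpha_9} form a chain of 7 nodes with a double edge at one end; the terminal node there is the unique long simple root (C_7). A semisimple Lie algebra decomposes uniquely as the direct sum of simple ideals, one per connected component of its Dynkin diagram, so g ≅ B_2 ⊕ C_7 (dimension 10 + 105 = 115).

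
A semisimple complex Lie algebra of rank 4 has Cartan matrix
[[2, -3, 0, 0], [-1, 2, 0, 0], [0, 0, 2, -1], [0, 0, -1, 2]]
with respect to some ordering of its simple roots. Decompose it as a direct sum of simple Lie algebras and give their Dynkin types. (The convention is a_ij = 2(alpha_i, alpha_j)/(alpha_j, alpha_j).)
The diagram associated to this matrix has two connected components: the simple roots {alpha_3, alpha_4} form a chain of 2 nodes with single edges (A_2), and {alpha_1, alpha_2} form two nodes joined by a triple edge (G_2). A semisimple Lie algebra decomposes uniquely as the direct sum of simple ideals, one per connected component of its Dynkin diagram, so g ≅ A_2 ⊕ G_2 (dimension 8 + 14 = 22).

A_2 + G_2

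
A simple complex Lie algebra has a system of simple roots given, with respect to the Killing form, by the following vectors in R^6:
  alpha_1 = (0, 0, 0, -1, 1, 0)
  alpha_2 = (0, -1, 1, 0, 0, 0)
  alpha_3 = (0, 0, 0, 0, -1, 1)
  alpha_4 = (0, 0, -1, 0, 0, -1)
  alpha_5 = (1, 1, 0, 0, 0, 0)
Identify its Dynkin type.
A_5

Compute the Cartan integers a_ij = 2(alpha_i, alpha_j)/(alpha_j, alpha_j); the resulting 5x5 Cartan matrix is
[[2, 0, -1, 0, 0], [0, 2, 0, -1, -1], [-1, 0, 2, -1, 0], [0, -1, -1, 2, 0], [0, -1, 0, 0, 2]].
All simple roots have the same length, so the diagram is simply laced. The associated Dynkin diagram is a chain of 5 nodes with single edges (A_5), so the type is A_5 (the algebra sl(6)).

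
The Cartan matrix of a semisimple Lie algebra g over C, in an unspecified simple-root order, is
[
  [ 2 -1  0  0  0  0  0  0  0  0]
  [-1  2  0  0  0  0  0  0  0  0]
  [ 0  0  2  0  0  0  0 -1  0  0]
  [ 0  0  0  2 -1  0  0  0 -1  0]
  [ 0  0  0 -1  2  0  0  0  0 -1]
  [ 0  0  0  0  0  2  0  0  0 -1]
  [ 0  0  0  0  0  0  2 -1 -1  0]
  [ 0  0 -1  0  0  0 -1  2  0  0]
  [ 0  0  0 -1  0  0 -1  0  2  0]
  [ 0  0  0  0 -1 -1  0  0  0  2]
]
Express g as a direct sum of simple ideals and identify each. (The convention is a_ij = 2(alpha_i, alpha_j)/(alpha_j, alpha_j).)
The diagram associated to this matrix has two connected components: the simple roots {alpha_1, alpha_2} form a chain of 2 nodes with single edges (A_2), and {alpha_3, alpha_4, alpha_5, alpha_6, alpha_7, alpha_8, alpha_9, alpha_10} form a chain of 8 nodes with single edges (A_8). A semisimple Lie algebra decomposes uniquely as the direct sum of simple ideals, one per connected component of its Dynkin diagram, so g ≅ A_2 ⊕ A_8 (dimension 8 + 80 = 88).

A2 + A8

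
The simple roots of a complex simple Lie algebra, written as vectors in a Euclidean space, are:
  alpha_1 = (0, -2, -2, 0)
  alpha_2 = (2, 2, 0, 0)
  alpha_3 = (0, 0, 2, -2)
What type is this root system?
type A_3

Compute the Cartan integers a_ij = 2(alpha_i, alpha_j)/(alpha_j, alpha_j); the resulting 3x3 Cartan matrix is
[[2, -1, -1], [-1, 2, 0], [-1, 0, 2]].
All simple roots have the same length, so the diagram is simply laced. The associated Dynkin diagram is a chain of 3 nodes with single edges (A_3), so the type is A_3 (the algebra sl(4)).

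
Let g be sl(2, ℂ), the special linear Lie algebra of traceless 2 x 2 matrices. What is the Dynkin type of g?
This is sl(2), which has dimension 2^2 - 1 = 3 and rank 2 - 1 = 1 (a Cartan subalgebra is the diagonal traceless matrices). In the classification of classical Lie algebras, the special linear algebra sl(n+1) has type A_n; here n = 1, so the Dynkin diagram is a chain of 1 nodes with single edges (A_1). Hence the type is A_1.

A_1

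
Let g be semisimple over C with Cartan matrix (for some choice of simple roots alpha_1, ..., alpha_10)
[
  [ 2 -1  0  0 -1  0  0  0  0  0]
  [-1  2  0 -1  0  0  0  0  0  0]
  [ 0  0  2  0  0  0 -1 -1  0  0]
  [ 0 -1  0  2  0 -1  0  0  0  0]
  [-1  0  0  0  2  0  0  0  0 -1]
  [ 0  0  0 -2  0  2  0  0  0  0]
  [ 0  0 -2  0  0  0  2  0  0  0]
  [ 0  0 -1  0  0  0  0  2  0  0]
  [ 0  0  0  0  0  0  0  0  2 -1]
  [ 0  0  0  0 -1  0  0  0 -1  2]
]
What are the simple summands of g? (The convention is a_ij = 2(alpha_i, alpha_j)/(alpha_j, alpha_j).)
The diagram associated to this matrix has two connected components: the simple roots {alpha_3, alpha_7, alpha_8} form a chain of 3 nodes with a double edge at one end; the terminal node there is the unique long simple root (C_3), and {alpha_1, alpha_2, alpha_4, alpha_5, alpha_6, alpha_9, alpha_10} form a chain of 7 nodes with a double edge at one end; the terminal node there is the unique long simple root (C_7). A semisimple Lie algebra decomposes uniquely as the direct sum of simple ideals, one per connected component of its Dynkin diagram, so g ≅ C_3 ⊕ C_7 (dimension 21 + 105 = 126).

type C_3 + type C_7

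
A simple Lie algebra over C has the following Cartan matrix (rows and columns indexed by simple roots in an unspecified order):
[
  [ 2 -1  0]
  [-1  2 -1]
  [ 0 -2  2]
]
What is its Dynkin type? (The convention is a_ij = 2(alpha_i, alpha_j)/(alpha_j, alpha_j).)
The matrix has rank 3 with 2's on the diagonal. Reading the off-diagonal entries as Dynkin edges (a single edge where a_ij = a_ji = -1; a double or triple edge where a_ij * a_ji = 2 or 3), the diagram is a chain of 3 nodes with a double edge at one end; the terminal node there is the unique long simple root (C_3). One simple-root ordering that puts it in standard form is (alpha_1, alpha_2, alpha_3). So the algebra is type C_3, i.e. sp(6).

C_3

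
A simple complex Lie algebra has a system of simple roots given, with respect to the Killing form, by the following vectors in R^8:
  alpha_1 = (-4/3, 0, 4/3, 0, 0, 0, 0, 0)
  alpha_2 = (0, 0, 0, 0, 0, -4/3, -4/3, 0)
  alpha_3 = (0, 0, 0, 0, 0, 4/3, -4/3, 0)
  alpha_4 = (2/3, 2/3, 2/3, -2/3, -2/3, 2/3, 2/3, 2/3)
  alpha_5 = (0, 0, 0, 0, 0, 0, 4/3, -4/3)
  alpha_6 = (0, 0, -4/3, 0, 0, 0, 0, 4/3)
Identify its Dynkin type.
E6

Compute the Cartan integers a_ij = 2(alpha_i, alpha_j)/(alpha_j, alpha_j); the resulting 6x6 Cartan matrix is
[[2, 0, 0, 0, 0, -1], [0, 2, 0, -1, -1, 0], [0, 0, 2, 0, -1, 0], [0, -1, 0, 2, 0, 0], [0, -1, -1, 0, 2, -1], [-1, 0, 0, 0, -1, 2]].
All simple roots have the same length, so the diagram is simply laced. The associated Dynkin diagram is a chain of 5 nodes with one extra node attached to the third node from one end (E_6), so the type is E_6.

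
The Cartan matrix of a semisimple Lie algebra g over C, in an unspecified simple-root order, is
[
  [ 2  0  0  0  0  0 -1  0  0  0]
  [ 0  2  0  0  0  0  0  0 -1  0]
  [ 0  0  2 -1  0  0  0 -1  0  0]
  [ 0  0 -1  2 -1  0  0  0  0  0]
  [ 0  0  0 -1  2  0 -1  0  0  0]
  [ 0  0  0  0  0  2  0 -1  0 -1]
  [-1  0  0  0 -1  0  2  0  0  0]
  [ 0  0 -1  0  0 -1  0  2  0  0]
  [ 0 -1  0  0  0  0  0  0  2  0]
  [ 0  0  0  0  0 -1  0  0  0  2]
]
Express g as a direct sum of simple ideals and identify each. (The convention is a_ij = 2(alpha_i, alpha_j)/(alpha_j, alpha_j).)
A_2 (sl(3)) ⊕ A_8 (sl(9))

The diagram associated to this matrix has two connected components: the simple roots {alpha_2, alpha_9} form a chain of 2 nodes with single edges (A_2), and {alpha_1, alpha_3, alpha_4, alpha_5, alpha_6, alpha_7, alpha_8, alpha_10} form a chain of 8 nodes with single edges (A_8). A semisimple Lie algebra decomposes uniquely as the direct sum of simple ideals, one per connected component of its Dynkin diagram, so g ≅ A_2 ⊕ A_8 (dimension 8 + 80 = 88).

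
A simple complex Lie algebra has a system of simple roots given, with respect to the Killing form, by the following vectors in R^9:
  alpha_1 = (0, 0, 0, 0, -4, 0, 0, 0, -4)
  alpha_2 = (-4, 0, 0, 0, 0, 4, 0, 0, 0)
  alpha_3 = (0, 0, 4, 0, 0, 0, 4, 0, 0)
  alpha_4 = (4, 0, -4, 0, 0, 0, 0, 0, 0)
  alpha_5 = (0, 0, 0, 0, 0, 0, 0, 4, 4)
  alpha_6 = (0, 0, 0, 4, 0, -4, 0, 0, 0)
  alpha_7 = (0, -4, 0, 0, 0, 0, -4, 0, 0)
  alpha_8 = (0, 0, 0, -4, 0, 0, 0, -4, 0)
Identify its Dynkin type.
A_8

Compute the Cartan integers a_ij = 2(alpha_i, alpha_j)/(alpha_j, alpha_j); the resulting 8x8 Cartan matrix is
[[2, 0, 0, 0, -1, 0, 0, 0], [0, 2, 0, -1, 0, -1, 0, 0], [0, 0, 2, -1, 0, 0, -1, 0], [0, -1, -1, 2, 0, 0, 0, 0], [-1, 0, 0, 0, 2, 0, 0, -1], [0, -1, 0, 0, 0, 2, 0, -1], [0, 0, -1, 0, 0, 0, 2, 0], [0, 0, 0, 0, -1, -1, 0, 2]].
All simple roots have the same length, so the diagram is simply laced. The associated Dynkin diagram is a chain of 8 nodes with single edges (A_8), so the type is A_8 (the algebra sl(9)).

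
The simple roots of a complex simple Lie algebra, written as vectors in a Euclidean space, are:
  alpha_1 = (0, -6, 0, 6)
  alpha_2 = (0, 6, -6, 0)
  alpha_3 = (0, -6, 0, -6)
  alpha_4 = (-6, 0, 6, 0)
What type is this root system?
D_4 (so(8))

Compute the Cartan integers a_ij = 2(alpha_i, alpha_j)/(alpha_j, alpha_j); the resulting 4x4 Cartan matrix is
[[2, -1, 0, 0], [-1, 2, -1, -1], [0, -1, 2, 0], [0, -1, 0, 2]].
All simple roots have the same length, so the diagram is simply laced. The associated Dynkin diagram is a chain of 2 nodes with a fork of two nodes at one end (D_4), so the type is D_4 (the algebra so(8)).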